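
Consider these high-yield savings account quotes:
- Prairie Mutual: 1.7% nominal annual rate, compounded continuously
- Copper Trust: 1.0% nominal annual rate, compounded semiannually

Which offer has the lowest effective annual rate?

Copper Trust

Prairie Mutual: e^0.017 − 1 = 1.715%
Copper Trust: (1 + 0.010/2)^2 − 1 = 1.002%
The lowest effective annual rate is Copper Trust at 1.002%.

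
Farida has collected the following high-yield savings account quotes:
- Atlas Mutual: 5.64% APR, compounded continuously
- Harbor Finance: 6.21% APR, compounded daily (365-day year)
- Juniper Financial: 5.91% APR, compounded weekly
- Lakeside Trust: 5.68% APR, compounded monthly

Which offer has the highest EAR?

Harbor Finance

Atlas Mutual: e^0.0564 − 1 = 5.802%
Harbor Finance: (1 + 0.0621/365)^365 − 1 = 6.406%
Juniper Financial: (1 + 0.0591/52)^52 − 1 = 6.085%
Lakeside Trust: (1 + 0.0568/12)^12 − 1 = 5.830%
The highest effective annual rate is Harbor Finance at 6.406%.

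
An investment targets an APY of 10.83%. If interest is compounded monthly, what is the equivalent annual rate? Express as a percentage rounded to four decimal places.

(1 + r/12)^12 − 1 = 0.1083, so 1 + r/12 = 1.1083^(1/12).
r/12 = 0.008606, so r = 0.103269 = 10.3269%.

10.3269%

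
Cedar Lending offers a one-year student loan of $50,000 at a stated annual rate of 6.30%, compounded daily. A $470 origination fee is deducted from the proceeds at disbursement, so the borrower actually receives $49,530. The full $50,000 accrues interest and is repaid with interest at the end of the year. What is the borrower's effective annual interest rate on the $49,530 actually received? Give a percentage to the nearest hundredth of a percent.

7.51%

Amount owed after one year: 50,000 × (1 + 0.0630/365)^365 = 50,000 × 1.065021 = $53,251.05.
Effective rate on net proceeds: 53,251.05 / 49,530 − 1 = 0.075127 = 7.51%.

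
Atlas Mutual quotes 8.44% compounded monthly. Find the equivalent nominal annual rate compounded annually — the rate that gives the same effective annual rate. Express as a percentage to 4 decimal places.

8.7743%

EAR = (1 + 0.0844/12)^12 − 1 = 0.087743.
Compounded annually, the equivalent nominal rate is the EAR itself: 8.7743%.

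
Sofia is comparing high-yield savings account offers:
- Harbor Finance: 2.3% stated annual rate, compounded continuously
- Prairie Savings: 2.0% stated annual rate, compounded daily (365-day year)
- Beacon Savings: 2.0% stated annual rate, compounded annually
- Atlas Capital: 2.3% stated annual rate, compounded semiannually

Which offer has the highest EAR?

Harbor Finance

Harbor Finance: e^0.023 − 1 = 2.327%
Prairie Savings: (1 + 0.020/365)^365 − 1 = 2.020%
Beacon Savings: compounded annually, EAR = 2.000%
Atlas Capital: (1 + 0.023/2)^2 − 1 = 2.313%
The highest effective annual rate is Harbor Finance at 2.327%.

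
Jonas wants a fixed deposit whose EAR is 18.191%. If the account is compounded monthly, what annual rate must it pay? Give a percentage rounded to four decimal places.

16.8301%

(1 + r/12)^12 − 1 = 0.18191, so 1 + r/12 = 1.18191^(1/12).
r/12 = 0.014025, so r = 0.168301 = 16.8301%.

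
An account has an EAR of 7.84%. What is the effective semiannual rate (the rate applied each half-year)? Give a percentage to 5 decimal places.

3.84604%

The per-half-year rate i satisfies (1 + i)^2 = 1 + 0.0784.
i = 1.0784^(1/2) − 1 = 0.0384604 = 3.84604%.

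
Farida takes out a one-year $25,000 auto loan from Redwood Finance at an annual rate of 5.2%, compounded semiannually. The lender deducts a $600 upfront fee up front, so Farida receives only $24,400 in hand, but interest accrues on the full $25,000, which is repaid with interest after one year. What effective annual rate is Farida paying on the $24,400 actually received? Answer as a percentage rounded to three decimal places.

Amount owed after one year: 25,000 × (1 + 0.052/2)^2 = 25,000 × 1.052676 = $26,316.90.
Effective rate on net proceeds: 26,316.90 / 24,400 − 1 = 0.078561 = 7.856%.

7.856%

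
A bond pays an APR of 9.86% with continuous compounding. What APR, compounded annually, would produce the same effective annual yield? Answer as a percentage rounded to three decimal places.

EAR under continuous compounding: e^0.0986 − 1 = 0.103625.
Compounded annually, the equivalent nominal rate is the EAR itself: 10.362%.

10.362%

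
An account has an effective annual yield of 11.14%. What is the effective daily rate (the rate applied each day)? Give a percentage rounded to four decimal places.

0.0289%

The per-day rate i satisfies (1 + i)^365 = 1 + 0.1114.
i = 1.1114^(1/365) − 1 = 0.0002894 = 0.0289%.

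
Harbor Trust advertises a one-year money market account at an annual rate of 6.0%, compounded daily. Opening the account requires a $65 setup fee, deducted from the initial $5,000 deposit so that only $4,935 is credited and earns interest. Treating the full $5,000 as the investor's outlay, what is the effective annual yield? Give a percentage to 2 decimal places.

Value after one year: 4,935 × (1 + 0.060/365)^365 = 4,935 × 1.061831 = $5,240.14.
Effective yield on the $5,000 outlay: 5,240.14 / 5,000 − 1 = 0.048028 = 4.80%.

4.80%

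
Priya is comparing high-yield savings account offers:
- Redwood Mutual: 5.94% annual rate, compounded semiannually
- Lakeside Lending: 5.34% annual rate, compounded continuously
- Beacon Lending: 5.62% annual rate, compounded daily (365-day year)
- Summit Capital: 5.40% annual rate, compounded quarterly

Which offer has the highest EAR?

Redwood Mutual

Redwood Mutual: (1 + 0.0594/2)^2 − 1 = 6.028%
Lakeside Lending: e^0.0534 − 1 = 5.485%
Beacon Lending: (1 + 0.0562/365)^365 − 1 = 5.780%
Summit Capital: (1 + 0.0540/4)^4 − 1 = 5.510%
The highest effective annual rate is Redwood Mutual at 6.028%.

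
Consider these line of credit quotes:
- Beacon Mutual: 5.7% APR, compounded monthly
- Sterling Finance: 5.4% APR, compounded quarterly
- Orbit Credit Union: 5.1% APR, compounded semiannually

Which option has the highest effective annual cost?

Beacon Mutual: (1 + 0.057/12)^12 − 1 = 5.851%
Sterling Finance: (1 + 0.054/4)^4 − 1 = 5.510%
Orbit Credit Union: (1 + 0.051/2)^2 − 1 = 5.165%
The highest effective annual rate is Beacon Mutual at 5.851%.

Beacon Mutual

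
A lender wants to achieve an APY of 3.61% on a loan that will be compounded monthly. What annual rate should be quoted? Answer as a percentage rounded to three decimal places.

(1 + r/12)^12 − 1 = 0.0361, so 1 + r/12 = 1.0361^(1/12).
r/12 = 0.002960, so r = 0.035516 = 3.552%.

3.552%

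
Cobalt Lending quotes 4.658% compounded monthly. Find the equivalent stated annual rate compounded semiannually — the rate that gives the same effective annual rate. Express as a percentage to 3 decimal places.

EAR = (1 + 0.04658/12)^12 − 1 = 0.047587.
Solve (1 + r/2)^2 = 1.047587: r/2 = 1.047587^(1/2) − 1 = 0.023517, so r = 0.047034 = 4.703%.

4.703%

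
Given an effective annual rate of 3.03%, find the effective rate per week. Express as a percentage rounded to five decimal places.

The per-week rate i satisfies (1 + i)^52 = 1 + 0.0303.
i = 1.0303^(1/52) − 1 = 0.0005742 = 0.05742%.

0.05742%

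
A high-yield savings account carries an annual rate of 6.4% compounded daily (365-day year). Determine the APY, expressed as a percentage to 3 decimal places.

6.609%

EAR = (1 + 0.064/365)^365 − 1.
= 1.066086 − 1 = 6.609%.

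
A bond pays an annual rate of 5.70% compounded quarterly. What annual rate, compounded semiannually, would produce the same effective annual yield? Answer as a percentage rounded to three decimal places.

5.741%

EAR = (1 + 0.0570/4)^4 − 1 = 0.058230.
Solve (1 + r/2)^2 = 1.058230: r/2 = 1.058230^(1/2) − 1 = 0.028703, so r = 0.057406 = 5.741%.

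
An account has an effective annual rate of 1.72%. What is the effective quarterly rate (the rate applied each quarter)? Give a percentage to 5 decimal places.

0.42725%

The per-quarter rate i satisfies (1 + i)^4 = 1 + 0.0172.
i = 1.0172^(1/4) − 1 = 0.0042725 = 0.42725%.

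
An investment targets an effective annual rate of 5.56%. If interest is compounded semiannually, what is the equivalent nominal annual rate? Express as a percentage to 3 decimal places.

5.485%

(1 + r/2)^2 − 1 = 0.0556, so 1 + r/2 = 1.0556^(1/2).
r/2 = 0.027424, so r = 0.054848 = 5.485%.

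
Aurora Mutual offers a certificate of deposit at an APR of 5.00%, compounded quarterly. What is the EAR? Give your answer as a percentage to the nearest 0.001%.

5.095%

EAR = (1 + 0.0500/4)^4 − 1.
= (1 + 0.012500)^4 − 1 = 1.050945 − 1 = 5.095%.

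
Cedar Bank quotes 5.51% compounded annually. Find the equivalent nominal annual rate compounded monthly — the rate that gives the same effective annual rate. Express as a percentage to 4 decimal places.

Compounded annually, EAR = nominal = 0.055100.
Solve (1 + r/12)^12 = 1.055100: r/12 = 1.055100^(1/12) − 1 = 0.004480, so r = 0.053756 = 5.3756%.

5.3756%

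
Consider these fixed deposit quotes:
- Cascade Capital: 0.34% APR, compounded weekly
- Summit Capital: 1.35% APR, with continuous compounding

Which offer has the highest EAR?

Cascade Capital: (1 + 0.0034/52)^52 − 1 = 0.341%
Summit Capital: e^0.0135 − 1 = 1.359%
The highest effective annual rate is Summit Capital at 1.359%.

Summit Capital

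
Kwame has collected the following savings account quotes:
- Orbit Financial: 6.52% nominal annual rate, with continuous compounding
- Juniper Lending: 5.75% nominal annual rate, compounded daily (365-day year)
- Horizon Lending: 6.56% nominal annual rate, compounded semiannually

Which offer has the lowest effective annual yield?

Juniper Lending

Orbit Financial: e^0.0652 − 1 = 6.737%
Juniper Lending: (1 + 0.0575/365)^365 − 1 = 5.918%
Horizon Lending: (1 + 0.0656/2)^2 − 1 = 6.668%
The lowest effective annual rate is Juniper Lending at 5.918%.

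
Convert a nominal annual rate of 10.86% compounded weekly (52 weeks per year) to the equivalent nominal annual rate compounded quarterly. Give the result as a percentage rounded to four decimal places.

10.9971%

EAR = (1 + 0.1086/52)^52 − 1 = 0.114590.
Solve (1 + r/4)^4 = 1.114590: r/4 = 1.114590^(1/4) − 1 = 0.027493, so r = 0.109971 = 10.9971%.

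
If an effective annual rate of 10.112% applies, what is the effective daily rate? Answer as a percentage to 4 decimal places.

0.0264%

The per-day rate i satisfies (1 + i)^365 = 1 + 0.10112.
i = 1.10112^(1/365) − 1 = 0.0002639 = 0.0264%.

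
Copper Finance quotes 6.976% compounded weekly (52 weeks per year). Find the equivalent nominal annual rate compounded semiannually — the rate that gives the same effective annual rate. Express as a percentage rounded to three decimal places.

EAR = (1 + 0.06976/52)^52 − 1 = 0.072201.
Solve (1 + r/2)^2 = 1.072201: r/2 = 1.072201^(1/2) − 1 = 0.035471, so r = 0.070942 = 7.094%.

7.094%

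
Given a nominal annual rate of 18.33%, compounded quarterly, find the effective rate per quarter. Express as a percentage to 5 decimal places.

4.58250%

With a nominal annual rate compounded quarterly, the periodic rate is the nominal rate divided by 4.
i = 0.1833 / 4 = 0.0458250 = 4.58250%.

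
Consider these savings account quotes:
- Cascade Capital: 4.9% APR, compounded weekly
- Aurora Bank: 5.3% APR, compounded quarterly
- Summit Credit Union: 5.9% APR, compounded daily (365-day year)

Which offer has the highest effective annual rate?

Cascade Capital: (1 + 0.049/52)^52 − 1 = 5.020%
Aurora Bank: (1 + 0.053/4)^4 − 1 = 5.406%
Summit Credit Union: (1 + 0.059/365)^365 − 1 = 6.077%
The highest effective annual rate is Summit Credit Union at 6.077%.

Summit Credit Union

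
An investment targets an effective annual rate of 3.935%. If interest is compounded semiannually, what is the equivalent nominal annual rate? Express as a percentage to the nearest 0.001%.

(1 + r/2)^2 − 1 = 0.03935, so 1 + r/2 = 1.03935^(1/2).
r/2 = 0.019485, so r = 0.038970 = 3.897%.

3.897%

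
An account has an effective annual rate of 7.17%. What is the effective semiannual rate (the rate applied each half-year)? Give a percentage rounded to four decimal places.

The per-half-year rate i satisfies (1 + i)^2 = 1 + 0.0717.
i = 1.0717^(1/2) − 1 = 0.0352294 = 3.5229%.

3.5229%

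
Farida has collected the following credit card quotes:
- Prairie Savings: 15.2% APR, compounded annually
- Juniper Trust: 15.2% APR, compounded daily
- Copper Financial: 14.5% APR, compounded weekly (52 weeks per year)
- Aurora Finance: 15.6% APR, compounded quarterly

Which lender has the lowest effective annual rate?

Prairie Savings

Prairie Savings: compounded annually, EAR = 15.200%
Juniper Trust: (1 + 0.152/365)^365 − 1 = 16.412%
Copper Financial: (1 + 0.145/52)^52 − 1 = 15.581%
Aurora Finance: (1 + 0.156/4)^4 − 1 = 16.537%
The lowest effective annual rate is Prairie Savings at 15.200%.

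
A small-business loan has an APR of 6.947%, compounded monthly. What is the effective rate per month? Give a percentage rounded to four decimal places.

0.5789%

With a nominal annual rate compounded monthly, the periodic rate is the nominal rate divided by 12.
i = 0.06947 / 12 = 0.0057892 = 0.5789%.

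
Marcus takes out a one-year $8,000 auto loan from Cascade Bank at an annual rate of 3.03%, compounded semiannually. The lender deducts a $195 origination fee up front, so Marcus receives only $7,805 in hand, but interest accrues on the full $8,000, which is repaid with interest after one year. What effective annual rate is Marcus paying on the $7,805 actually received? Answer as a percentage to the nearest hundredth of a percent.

5.63%

Amount owed after one year: 8,000 × (1 + 0.0303/2)^2 = 8,000 × 1.030530 = $8,244.24.
Effective rate on net proceeds: 8,244.24 / 7,805 − 1 = 0.056276 = 5.63%.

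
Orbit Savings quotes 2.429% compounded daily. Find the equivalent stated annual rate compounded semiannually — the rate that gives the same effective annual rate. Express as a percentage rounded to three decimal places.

2.444%

EAR = (1 + 0.02429/365)^365 − 1 = 0.024587.
Solve (1 + r/2)^2 = 1.024587: r/2 = 1.024587^(1/2) − 1 = 0.012219, so r = 0.024437 = 2.444%.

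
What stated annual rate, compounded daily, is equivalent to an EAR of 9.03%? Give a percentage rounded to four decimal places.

(1 + r/365)^365 − 1 = 0.0903, so 1 + r/365 = 1.0903^(1/365).
r/365 = 0.000237, so r = 0.086463 = 8.6463%.

8.6463%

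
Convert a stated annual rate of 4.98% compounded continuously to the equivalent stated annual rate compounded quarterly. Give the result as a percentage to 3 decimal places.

5.011%

EAR under continuous compounding: e^0.0498 − 1 = 0.051061.
Solve (1 + r/4)^4 = 1.051061: r/4 = 1.051061^(1/4) − 1 = 0.012528, so r = 0.050111 = 5.011%.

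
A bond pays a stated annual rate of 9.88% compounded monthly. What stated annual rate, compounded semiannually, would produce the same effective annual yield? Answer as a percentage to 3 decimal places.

10.086%

EAR = (1 + 0.0988/12)^12 − 1 = 0.103399.
Solve (1 + r/2)^2 = 1.103399: r/2 = 1.103399^(1/2) − 1 = 0.050428, so r = 0.100856 = 10.086%.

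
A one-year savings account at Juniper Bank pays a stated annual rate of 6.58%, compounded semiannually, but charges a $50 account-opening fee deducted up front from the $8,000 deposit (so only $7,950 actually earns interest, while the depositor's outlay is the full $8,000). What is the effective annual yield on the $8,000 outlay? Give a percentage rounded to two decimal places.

6.02%

Value after one year: 7,950 × (1 + 0.0658/2)^2 = 7,950 × 1.066882 = $8,481.72.
Effective yield on the $8,000 outlay: 8,481.72 / 8,000 − 1 = 0.060214 = 6.02%.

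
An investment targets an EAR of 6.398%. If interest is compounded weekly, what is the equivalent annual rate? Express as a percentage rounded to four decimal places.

6.2054%

(1 + r/52)^52 − 1 = 0.06398, so 1 + r/52 = 1.06398^(1/52).
r/52 = 0.001193, so r = 0.062054 = 6.2054%.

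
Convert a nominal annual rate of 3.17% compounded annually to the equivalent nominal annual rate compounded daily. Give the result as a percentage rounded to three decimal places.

3.121%

Compounded annually, EAR = nominal = 0.031700.
Solve (1 + r/365)^365 = 1.031700: r/365 = 1.031700^(1/365) − 1 = 0.000086, so r = 0.031209 = 3.121%.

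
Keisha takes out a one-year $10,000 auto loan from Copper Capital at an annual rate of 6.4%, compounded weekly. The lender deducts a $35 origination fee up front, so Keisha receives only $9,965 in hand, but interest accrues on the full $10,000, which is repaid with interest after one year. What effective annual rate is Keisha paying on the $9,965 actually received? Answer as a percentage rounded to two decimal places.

Amount owed after one year: 10,000 × (1 + 0.064/52)^52 = 10,000 × 1.066050 = $10,660.50.
Effective rate on net proceeds: 10,660.50 / 9,965 − 1 = 0.069795 = 6.98%.

6.98%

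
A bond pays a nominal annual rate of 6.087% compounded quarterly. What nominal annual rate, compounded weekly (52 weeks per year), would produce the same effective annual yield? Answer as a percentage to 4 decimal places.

6.0447%

EAR = (1 + 0.06087/4)^4 − 1 = 0.062274.
Solve (1 + r/52)^52 = 1.062274: r/52 = 1.062274^(1/52) − 1 = 0.001162, so r = 0.060447 = 6.0447%.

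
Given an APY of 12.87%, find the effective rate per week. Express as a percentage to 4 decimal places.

0.2331%

The per-week rate i satisfies (1 + i)^52 = 1 + 0.1287.
i = 1.1287^(1/52) − 1 = 0.0023309 = 0.2331%.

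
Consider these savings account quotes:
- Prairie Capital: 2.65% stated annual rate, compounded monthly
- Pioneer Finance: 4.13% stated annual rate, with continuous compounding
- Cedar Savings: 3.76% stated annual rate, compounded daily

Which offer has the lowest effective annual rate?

Prairie Capital: (1 + 0.0265/12)^12 − 1 = 2.682%
Pioneer Finance: e^0.0413 − 1 = 4.216%
Cedar Savings: (1 + 0.0376/365)^365 − 1 = 3.831%
The lowest effective annual rate is Prairie Capital at 2.682%.

Prairie Capital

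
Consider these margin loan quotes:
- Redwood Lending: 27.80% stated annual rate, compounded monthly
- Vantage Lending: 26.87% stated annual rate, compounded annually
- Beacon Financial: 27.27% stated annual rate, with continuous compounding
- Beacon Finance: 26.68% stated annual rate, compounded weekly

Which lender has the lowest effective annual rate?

Redwood Lending: (1 + 0.2780/12)^12 − 1 = 31.631%
Vantage Lending: compounded annually, EAR = 26.870%
Beacon Financial: e^0.2727 − 1 = 31.351%
Beacon Finance: (1 + 0.2668/52)^52 − 1 = 30.489%
The lowest effective annual rate is Vantage Lending at 26.870%.

Vantage Lending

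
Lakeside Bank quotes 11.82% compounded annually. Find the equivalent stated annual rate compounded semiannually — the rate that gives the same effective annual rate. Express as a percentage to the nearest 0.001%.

Compounded annually, EAR = nominal = 0.118200.
Solve (1 + r/2)^2 = 1.118200: r/2 = 1.118200^(1/2) − 1 = 0.057450, so r = 0.114900 = 11.490%.

11.490%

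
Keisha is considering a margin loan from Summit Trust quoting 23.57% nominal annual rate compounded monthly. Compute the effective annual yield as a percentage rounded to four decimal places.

EAR = (1 + 0.2357/12)^12 − 1.
= 1.262906 − 1 = 26.2906%.

26.2906%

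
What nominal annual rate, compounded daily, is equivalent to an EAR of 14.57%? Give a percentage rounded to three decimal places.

(1 + r/365)^365 − 1 = 0.1457, so 1 + r/365 = 1.1457^(1/365).
r/365 = 0.000373, so r = 0.136041 = 13.604%.

13.604%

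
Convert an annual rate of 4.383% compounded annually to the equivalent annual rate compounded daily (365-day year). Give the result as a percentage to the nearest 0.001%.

4.290%

Compounded annually, EAR = nominal = 0.043830.
Solve (1 + r/365)^365 = 1.043830: r/365 = 1.043830^(1/365) − 1 = 0.000118, so r = 0.042899 = 4.290%.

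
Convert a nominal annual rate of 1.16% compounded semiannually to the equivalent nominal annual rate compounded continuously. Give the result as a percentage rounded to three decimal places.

1.157%

EAR = (1 + 0.0116/2)^2 − 1 = 0.011634.
Equivalent continuous rate: r = ln(1 + 0.011634) = 0.011566 = 1.157%.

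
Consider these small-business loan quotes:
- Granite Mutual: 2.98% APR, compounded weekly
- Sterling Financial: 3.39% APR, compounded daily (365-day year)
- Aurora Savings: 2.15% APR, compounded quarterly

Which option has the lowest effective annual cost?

Granite Mutual: (1 + 0.0298/52)^52 − 1 = 3.024%
Sterling Financial: (1 + 0.0339/365)^365 − 1 = 3.448%
Aurora Savings: (1 + 0.0215/4)^4 − 1 = 2.167%
The lowest effective annual rate is Aurora Savings at 2.167%.

Aurora Savings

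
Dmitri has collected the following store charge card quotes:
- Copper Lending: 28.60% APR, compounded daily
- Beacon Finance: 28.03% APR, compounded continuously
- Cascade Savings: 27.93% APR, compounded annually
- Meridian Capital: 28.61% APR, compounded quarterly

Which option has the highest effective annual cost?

Copper Lending: (1 + 0.2860/365)^365 − 1 = 33.094%
Beacon Finance: e^0.2803 − 1 = 32.353%
Cascade Savings: compounded annually, EAR = 27.930%
Meridian Capital: (1 + 0.2861/4)^4 − 1 = 31.828%
The highest effective annual rate is Copper Lending at 33.094%.

Copper Lending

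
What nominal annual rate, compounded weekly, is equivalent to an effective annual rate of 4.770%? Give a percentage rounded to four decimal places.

4.6618%

(1 + r/52)^52 − 1 = 0.04770, so 1 + r/52 = 1.04770^(1/52).
r/52 = 0.000897, so r = 0.046618 = 4.6618%.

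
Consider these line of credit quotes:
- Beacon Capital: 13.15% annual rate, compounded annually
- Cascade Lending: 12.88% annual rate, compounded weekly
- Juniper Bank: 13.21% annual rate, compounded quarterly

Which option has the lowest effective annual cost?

Beacon Capital

Beacon Capital: compounded annually, EAR = 13.150%
Cascade Lending: (1 + 0.1288/52)^52 − 1 = 13.728%
Juniper Bank: (1 + 0.1321/4)^4 − 1 = 13.879%
The lowest effective annual rate is Beacon Capital at 13.150%.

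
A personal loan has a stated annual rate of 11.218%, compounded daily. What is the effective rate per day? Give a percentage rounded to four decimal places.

With a nominal annual rate compounded daily, the periodic rate is the nominal rate divided by 365.
i = 0.11218 / 365 = 0.0003073 = 0.0307%.

0.0307%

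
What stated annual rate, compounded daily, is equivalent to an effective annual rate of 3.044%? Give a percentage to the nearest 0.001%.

(1 + r/365)^365 − 1 = 0.03044, so 1 + r/365 = 1.03044^(1/365).
r/365 = 0.000082, so r = 0.029987 = 2.999%.

2.999%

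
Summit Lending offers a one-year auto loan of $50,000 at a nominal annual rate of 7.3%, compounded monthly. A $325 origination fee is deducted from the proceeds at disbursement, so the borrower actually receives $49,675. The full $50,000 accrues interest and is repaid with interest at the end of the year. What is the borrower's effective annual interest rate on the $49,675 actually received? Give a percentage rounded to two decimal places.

8.25%

Amount owed after one year: 50,000 × (1 + 0.073/12)^12 = 50,000 × 1.075493 = $53,774.63.
Effective rate on net proceeds: 53,774.63 / 49,675 − 1 = 0.082529 = 8.25%.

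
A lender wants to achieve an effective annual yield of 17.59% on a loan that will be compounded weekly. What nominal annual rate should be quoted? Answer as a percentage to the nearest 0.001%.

16.229%

(1 + r/52)^52 − 1 = 0.1759, so 1 + r/52 = 1.1759^(1/52).
r/52 = 0.003121, so r = 0.162287 = 16.229%.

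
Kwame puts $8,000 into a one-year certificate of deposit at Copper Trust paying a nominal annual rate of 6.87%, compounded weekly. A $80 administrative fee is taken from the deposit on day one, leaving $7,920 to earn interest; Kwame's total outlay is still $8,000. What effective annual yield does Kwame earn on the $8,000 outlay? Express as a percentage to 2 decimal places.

Value after one year: 7,920 × (1 + 0.0687/52)^52 = 7,920 × 1.071066 = $8,482.84.
Effective yield on the $8,000 outlay: 8,482.84 / 8,000 − 1 = 0.060356 = 6.04%.

6.04%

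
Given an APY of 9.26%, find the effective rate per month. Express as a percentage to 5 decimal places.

The per-month rate i satisfies (1 + i)^12 = 1 + 0.0926.
i = 1.0926^(1/12) − 1 = 0.0074073 = 0.74073%.

0.74073%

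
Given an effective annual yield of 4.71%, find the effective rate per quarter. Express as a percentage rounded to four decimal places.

1.1573%

The per-quarter rate i satisfies (1 + i)^4 = 1 + 0.0471.
i = 1.0471^(1/4) − 1 = 0.0115726 = 1.1573%.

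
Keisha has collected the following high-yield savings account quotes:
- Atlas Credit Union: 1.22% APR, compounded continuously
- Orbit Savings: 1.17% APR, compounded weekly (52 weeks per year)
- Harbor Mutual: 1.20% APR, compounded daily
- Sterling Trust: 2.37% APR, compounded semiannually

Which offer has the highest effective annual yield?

Sterling Trust

Atlas Credit Union: e^0.0122 − 1 = 1.227%
Orbit Savings: (1 + 0.0117/52)^52 − 1 = 1.177%
Harbor Mutual: (1 + 0.0120/365)^365 − 1 = 1.207%
Sterling Trust: (1 + 0.0237/2)^2 − 1 = 2.384%
The highest effective annual rate is Sterling Trust at 2.384%.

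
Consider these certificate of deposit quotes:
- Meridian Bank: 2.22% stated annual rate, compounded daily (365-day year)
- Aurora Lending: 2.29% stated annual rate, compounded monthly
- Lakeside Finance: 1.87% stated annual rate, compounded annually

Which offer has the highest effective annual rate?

Aurora Lending

Meridian Bank: (1 + 0.0222/365)^365 − 1 = 2.245%
Aurora Lending: (1 + 0.0229/12)^12 − 1 = 2.314%
Lakeside Finance: compounded annually, EAR = 1.870%
The highest effective annual rate is Aurora Lending at 2.314%.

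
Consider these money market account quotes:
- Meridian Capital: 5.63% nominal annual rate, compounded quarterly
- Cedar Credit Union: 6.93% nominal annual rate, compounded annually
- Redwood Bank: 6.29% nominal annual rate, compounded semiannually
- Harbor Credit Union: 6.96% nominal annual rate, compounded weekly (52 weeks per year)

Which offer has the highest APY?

Meridian Capital: (1 + 0.0563/4)^4 − 1 = 5.750%
Cedar Credit Union: compounded annually, EAR = 6.930%
Redwood Bank: (1 + 0.0629/2)^2 − 1 = 6.389%
Harbor Credit Union: (1 + 0.0696/52)^52 − 1 = 7.203%
The highest effective annual rate is Harbor Credit Union at 7.203%.

Harbor Credit Union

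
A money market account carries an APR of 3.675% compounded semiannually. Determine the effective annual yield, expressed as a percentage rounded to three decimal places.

3.709%

EAR = (1 + 0.03675/2)^2 − 1.
= (1 + 0.018375)^2 − 1 = 1.037088 − 1 = 3.709%.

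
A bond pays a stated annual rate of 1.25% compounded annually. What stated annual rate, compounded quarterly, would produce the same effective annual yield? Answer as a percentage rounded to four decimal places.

Compounded annually, EAR = nominal = 0.012500.
Solve (1 + r/4)^4 = 1.012500: r/4 = 1.012500^(1/4) − 1 = 0.003110, so r = 0.012442 = 1.2442%.

1.2442%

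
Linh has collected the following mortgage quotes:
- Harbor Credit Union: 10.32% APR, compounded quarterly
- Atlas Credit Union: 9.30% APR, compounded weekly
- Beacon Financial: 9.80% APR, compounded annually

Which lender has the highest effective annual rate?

Harbor Credit Union: (1 + 0.1032/4)^4 − 1 = 10.726%
Atlas Credit Union: (1 + 0.0930/52)^52 − 1 = 9.737%
Beacon Financial: compounded annually, EAR = 9.800%
The highest effective annual rate is Harbor Credit Union at 10.726%.

Harbor Credit Union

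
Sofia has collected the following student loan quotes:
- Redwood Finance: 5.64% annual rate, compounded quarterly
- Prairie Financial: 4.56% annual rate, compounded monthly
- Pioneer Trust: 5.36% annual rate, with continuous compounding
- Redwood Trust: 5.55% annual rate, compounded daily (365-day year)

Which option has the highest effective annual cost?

Redwood Finance: (1 + 0.0564/4)^4 − 1 = 5.760%
Prairie Financial: (1 + 0.0456/12)^12 − 1 = 4.657%
Pioneer Trust: e^0.0536 − 1 = 5.506%
Redwood Trust: (1 + 0.0555/365)^365 − 1 = 5.706%
The highest effective annual rate is Redwood Finance at 5.760%.

Redwood Finance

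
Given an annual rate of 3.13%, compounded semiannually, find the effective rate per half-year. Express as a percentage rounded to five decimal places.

With a nominal annual rate compounded semiannually, the periodic rate is the nominal rate divided by 2.
i = 0.0313 / 2 = 0.0156500 = 1.56500%.

1.56500%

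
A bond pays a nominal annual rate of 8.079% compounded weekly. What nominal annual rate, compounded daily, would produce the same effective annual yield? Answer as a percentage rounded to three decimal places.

8.074%

EAR = (1 + 0.08079/52)^52 − 1 = 0.084075.
Solve (1 + r/365)^365 = 1.084075: r/365 = 1.084075^(1/365) − 1 = 0.000221, so r = 0.080736 = 8.074%.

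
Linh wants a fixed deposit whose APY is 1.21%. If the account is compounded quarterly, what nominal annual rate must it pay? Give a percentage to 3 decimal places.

(1 + r/4)^4 − 1 = 0.0121, so 1 + r/4 = 1.0121^(1/4).
r/4 = 0.003011, so r = 0.012045 = 1.205%.

1.205%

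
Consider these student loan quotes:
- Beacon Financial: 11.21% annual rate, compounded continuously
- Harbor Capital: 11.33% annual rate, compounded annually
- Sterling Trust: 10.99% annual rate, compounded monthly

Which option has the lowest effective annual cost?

Harbor Capital

Beacon Financial: e^0.1121 − 1 = 11.862%
Harbor Capital: compounded annually, EAR = 11.330%
Sterling Trust: (1 + 0.1099/12)^12 − 1 = 11.561%
The lowest effective annual rate is Harbor Capital at 11.330%.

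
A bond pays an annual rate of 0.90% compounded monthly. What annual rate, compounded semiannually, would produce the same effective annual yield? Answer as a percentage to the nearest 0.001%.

EAR = (1 + 0.0090/12)^12 − 1 = 0.009037.
Solve (1 + r/2)^2 = 1.009037: r/2 = 1.009037^(1/2) − 1 = 0.004508, so r = 0.009017 = 0.902%.

0.902%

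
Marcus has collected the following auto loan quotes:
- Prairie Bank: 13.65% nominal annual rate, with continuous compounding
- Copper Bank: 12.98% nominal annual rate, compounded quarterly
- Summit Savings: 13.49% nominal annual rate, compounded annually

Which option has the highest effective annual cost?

Prairie Bank

Prairie Bank: e^0.1365 − 1 = 14.625%
Copper Bank: (1 + 0.1298/4)^4 − 1 = 13.626%
Summit Savings: compounded annually, EAR = 13.490%
The highest effective annual rate is Prairie Bank at 14.625%.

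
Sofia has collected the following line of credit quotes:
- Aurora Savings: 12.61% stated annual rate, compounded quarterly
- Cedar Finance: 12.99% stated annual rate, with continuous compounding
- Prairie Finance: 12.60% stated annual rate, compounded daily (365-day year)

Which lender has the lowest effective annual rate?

Aurora Savings: (1 + 0.1261/4)^4 − 1 = 13.219%
Cedar Finance: e^0.1299 − 1 = 13.871%
Prairie Finance: (1 + 0.1260/365)^365 − 1 = 13.426%
The lowest effective annual rate is Aurora Savings at 13.219%.

Aurora Savings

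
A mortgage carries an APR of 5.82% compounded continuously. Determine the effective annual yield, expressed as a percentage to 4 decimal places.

5.9927%

With continuous compounding, EAR = e^0.0582 − 1.
e^0.0582 = 1.059927, so EAR = 0.059927 = 5.9927%.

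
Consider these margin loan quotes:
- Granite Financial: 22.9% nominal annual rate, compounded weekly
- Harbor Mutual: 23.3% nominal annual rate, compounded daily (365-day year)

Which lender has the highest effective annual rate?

Granite Financial: (1 + 0.229/52)^52 − 1 = 25.671%
Harbor Mutual: (1 + 0.233/365)^365 − 1 = 26.229%
The highest effective annual rate is Harbor Mutual at 26.229%.

Harbor Mutual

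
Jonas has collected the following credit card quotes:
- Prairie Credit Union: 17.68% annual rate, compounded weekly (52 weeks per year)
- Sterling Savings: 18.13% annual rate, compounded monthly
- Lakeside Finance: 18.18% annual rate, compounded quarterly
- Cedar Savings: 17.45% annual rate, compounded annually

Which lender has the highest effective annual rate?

Prairie Credit Union: (1 + 0.1768/52)^52 − 1 = 19.303%
Sterling Savings: (1 + 0.1813/12)^12 − 1 = 19.715%
Lakeside Finance: (1 + 0.1818/4)^4 − 1 = 19.457%
Cedar Savings: compounded annually, EAR = 17.450%
The highest effective annual rate is Sterling Savings at 19.715%.

Sterling Savings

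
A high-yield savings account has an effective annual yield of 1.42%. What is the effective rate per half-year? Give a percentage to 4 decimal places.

0.7075%

The per-half-year rate i satisfies (1 + i)^2 = 1 + 0.0142.
i = 1.0142^(1/2) − 1 = 0.0070750 = 0.7075%.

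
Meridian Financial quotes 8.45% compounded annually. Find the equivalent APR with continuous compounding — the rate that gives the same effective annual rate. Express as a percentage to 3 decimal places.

Compounded annually, EAR = nominal = 0.084500.
Equivalent continuous rate: r = ln(1 + 0.084500) = 0.081119 = 8.112%.

8.112%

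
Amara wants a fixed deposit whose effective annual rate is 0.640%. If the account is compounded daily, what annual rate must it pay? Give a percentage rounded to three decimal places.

0.638%

(1 + r/365)^365 − 1 = 0.00640, so 1 + r/365 = 1.00640^(1/365).
r/365 = 0.000017, so r = 0.006380 = 0.638%.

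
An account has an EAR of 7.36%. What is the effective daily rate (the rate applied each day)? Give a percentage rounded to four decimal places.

0.0195%

The per-day rate i satisfies (1 + i)^365 = 1 + 0.0736.
i = 1.0736^(1/365) − 1 = 0.0001946 = 0.0195%.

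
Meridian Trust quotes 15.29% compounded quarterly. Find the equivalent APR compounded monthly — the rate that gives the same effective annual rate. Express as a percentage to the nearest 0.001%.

EAR = (1 + 0.1529/4)^4 − 1 = 0.161892.
Solve (1 + r/12)^12 = 1.161892: r/12 = 1.161892^(1/12) − 1 = 0.012583, so r = 0.150992 = 15.099%.

15.099%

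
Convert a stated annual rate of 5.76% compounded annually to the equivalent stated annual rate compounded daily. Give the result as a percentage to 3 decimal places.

Compounded annually, EAR = nominal = 0.057600.
Solve (1 + r/365)^365 = 1.057600: r/365 = 1.057600^(1/365) − 1 = 0.000153, so r = 0.056006 = 5.601%.

5.601%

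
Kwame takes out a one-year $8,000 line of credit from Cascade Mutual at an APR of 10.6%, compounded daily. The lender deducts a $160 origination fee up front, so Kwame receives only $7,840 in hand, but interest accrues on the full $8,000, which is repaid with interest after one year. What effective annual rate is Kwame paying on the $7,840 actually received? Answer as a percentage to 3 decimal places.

Amount owed after one year: 8,000 × (1 + 0.106/365)^365 = 8,000 × 1.111805 = $8,894.44.
Effective rate on net proceeds: 8,894.44 / 7,840 − 1 = 0.134495 = 13.449%.

13.449%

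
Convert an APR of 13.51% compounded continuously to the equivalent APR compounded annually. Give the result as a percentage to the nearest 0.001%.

EAR under continuous compounding: e^0.1351 − 1 = 0.144651.
Compounded annually, the equivalent nominal rate is the EAR itself: 14.465%.

14.465%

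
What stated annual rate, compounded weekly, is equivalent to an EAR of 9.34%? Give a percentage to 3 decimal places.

(1 + r/52)^52 − 1 = 0.0934, so 1 + r/52 = 1.0934^(1/52).
r/52 = 0.001719, so r = 0.089369 = 8.937%.

8.937%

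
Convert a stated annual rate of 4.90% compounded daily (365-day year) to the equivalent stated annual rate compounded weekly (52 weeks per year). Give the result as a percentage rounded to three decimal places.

4.902%

EAR = (1 + 0.0490/365)^365 − 1 = 0.050217.
Solve (1 + r/52)^52 = 1.050217: r/52 = 1.050217^(1/52) − 1 = 0.000943, so r = 0.049020 = 4.902%.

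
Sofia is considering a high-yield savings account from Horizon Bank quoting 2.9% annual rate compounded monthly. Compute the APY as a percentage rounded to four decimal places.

EAR = (1 + 0.029/12)^12 − 1.
= (1 + 0.002417)^12 − 1 = 1.029389 − 1 = 2.9389%.

2.9389%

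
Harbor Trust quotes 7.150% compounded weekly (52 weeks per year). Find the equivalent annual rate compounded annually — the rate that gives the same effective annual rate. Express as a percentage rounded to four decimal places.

7.4065%

EAR = (1 + 0.07150/52)^52 − 1 = 0.074065.
Compounded annually, the equivalent nominal rate is the EAR itself: 7.4065%.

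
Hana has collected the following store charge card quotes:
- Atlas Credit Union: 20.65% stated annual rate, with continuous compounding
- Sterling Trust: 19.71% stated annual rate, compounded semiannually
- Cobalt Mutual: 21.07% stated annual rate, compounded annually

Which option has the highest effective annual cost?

Atlas Credit Union

Atlas Credit Union: e^0.2065 − 1 = 22.937%
Sterling Trust: (1 + 0.1971/2)^2 − 1 = 20.681%
Cobalt Mutual: compounded annually, EAR = 21.070%
The highest effective annual rate is Atlas Credit Union at 22.937%.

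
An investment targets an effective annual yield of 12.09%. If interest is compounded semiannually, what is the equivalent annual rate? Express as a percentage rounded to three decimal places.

(1 + r/2)^2 − 1 = 0.1209, so 1 + r/2 = 1.1209^(1/2).
r/2 = 0.058726, so r = 0.117451 = 11.745%.

11.745%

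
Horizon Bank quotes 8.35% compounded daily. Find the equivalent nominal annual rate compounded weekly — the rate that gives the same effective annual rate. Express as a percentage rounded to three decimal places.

8.356%

EAR = (1 + 0.0835/365)^365 − 1 = 0.087075.
Solve (1 + r/52)^52 = 1.087075: r/52 = 1.087075^(1/52) − 1 = 0.001607, so r = 0.083558 = 8.356%.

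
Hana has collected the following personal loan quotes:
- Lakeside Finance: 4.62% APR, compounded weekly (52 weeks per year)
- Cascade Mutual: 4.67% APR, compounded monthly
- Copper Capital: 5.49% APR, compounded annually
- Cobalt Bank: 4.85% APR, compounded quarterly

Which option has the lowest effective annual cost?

Lakeside Finance: (1 + 0.0462/52)^52 − 1 = 4.726%
Cascade Mutual: (1 + 0.0467/12)^12 − 1 = 4.771%
Copper Capital: compounded annually, EAR = 5.490%
Cobalt Bank: (1 + 0.0485/4)^4 − 1 = 4.939%
The lowest effective annual rate is Lakeside Finance at 4.726%.

Lakeside Finance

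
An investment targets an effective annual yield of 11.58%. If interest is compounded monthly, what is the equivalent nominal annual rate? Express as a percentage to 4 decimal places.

11.0073%

(1 + r/12)^12 − 1 = 0.1158, so 1 + r/12 = 1.1158^(1/12).
r/12 = 0.009173, so r = 0.110073 = 11.0073%.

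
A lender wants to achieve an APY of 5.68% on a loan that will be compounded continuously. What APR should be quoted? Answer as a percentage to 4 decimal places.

5.5245%

Continuous: nominal r satisfies e^r − 1 = 0.0568.
r = ln(1 + 0.0568) = ln(1.0568) = 0.055245 = 5.5245%.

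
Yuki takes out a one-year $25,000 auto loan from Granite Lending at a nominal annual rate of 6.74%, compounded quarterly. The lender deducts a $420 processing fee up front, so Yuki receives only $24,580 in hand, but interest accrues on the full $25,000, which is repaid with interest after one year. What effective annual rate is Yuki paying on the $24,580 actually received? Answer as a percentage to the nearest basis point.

8.74%

Amount owed after one year: 25,000 × (1 + 0.0674/4)^4 = 25,000 × 1.069123 = $26,728.07.
Effective rate on net proceeds: 26,728.07 / 24,580 − 1 = 0.087391 = 8.74%.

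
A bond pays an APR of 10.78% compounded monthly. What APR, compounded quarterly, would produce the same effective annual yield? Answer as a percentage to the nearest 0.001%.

EAR = (1 + 0.1078/12)^12 − 1 = 0.113289.
Solve (1 + r/4)^4 = 1.113289: r/4 = 1.113289^(1/4) − 1 = 0.027193, so r = 0.108771 = 10.877%.

10.877%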